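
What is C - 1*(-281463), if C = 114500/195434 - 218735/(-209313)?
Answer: 5756919495587168/20453438421 ≈ 2.8146e+5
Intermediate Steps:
C = 33357297245/20453438421 (C = 114500*(1/195434) - 218735*(-1/209313) = 57250/97717 + 218735/209313 = 33357297245/20453438421 ≈ 1.6309)
C - 1*(-281463) = 33357297245/20453438421 - 1*(-281463) = 33357297245/20453438421 + 281463 = 5756919495587168/20453438421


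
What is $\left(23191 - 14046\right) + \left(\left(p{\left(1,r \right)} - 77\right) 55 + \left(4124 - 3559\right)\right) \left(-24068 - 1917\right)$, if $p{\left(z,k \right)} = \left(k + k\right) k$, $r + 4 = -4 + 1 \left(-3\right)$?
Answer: $-250486255$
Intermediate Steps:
$r = -11$ ($r = -4 + \left(-4 + 1 \left(-3\right)\right) = -4 - 7 = -11$)
$p{\left(z,k \right)} = 2 k^{2}$ ($p{\left(z,k \right)} = 2 k k = 2 k^{2}$)
$\left(23191 - 14046\right) + \left(\left(p{\left(1,r \right)} - 77\right) 55 + \left(4124 - 3559\right)\right) \left(-24068 - 1917\right) = \left(23191 - 14046\right) + \left(\left(2 \left(-11\right)^{2} - 77\right) 55 + \left(4124 - 3559\right)\right) \left(-24068 - 1917\right) = \left(23191 - 14046\right) + \left(\left(2 \cdot 121 - 77\right) 55 + 565\right) \left(-25985\right) = 9145 + \left(\left(242 - 77\right) 55 + 565\right) \left(-25985\right) = 9145 + \left(165 \cdot 55 + 565\right) \left(-25985\right) = 9145 + \left(9075 + 565\right) \left(-25985\right) = 9145 + 9640 \left(-25985\right) = 9145 - 250495400 = -250486255$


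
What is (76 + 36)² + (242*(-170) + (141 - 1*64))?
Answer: -28519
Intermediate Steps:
(76 + 36)² + (242*(-170) + (141 - 1*64)) = 112² + (-41140 + (141 - 64)) = 12544 + (-41140 + 77) = 12544 - 41063 = -28519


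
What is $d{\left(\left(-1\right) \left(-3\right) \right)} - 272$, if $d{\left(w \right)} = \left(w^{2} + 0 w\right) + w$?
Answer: $-260$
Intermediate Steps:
$d{\left(w \right)} = w + w^{2}$ ($d{\left(w \right)} = \left(w^{2} + 0\right) + w = w^{2} + w = w + w^{2}$)
$d{\left(\left(-1\right) \left(-3\right) \right)} - 272 = \left(-1\right) \left(-3\right) \left(1 - -3\right) - 272 = 3 \left(1 + 3\right) - 272 = 3 \cdot 4 - 272 = 12 - 272 = -260$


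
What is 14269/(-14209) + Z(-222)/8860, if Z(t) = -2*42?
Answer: -31904224/31472935 ≈ -1.0137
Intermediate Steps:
Z(t) = -84
14269/(-14209) + Z(-222)/8860 = 14269/(-14209) - 84/8860 = 14269*(-1/14209) - 84*1/8860 = -14269/14209 - 21/2215 = -31904224/31472935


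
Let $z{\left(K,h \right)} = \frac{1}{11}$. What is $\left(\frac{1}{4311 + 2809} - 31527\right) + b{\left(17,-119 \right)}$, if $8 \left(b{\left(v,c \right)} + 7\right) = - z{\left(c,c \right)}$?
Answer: $- \frac{2469743759}{78320} \approx -31534.0$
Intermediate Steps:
$z{\left(K,h \right)} = \frac{1}{11}$
$b{\left(v,c \right)} = - \frac{617}{88}$ ($b{\left(v,c \right)} = -7 + \frac{\left(-1\right) \frac{1}{11}}{8} = -7 + \frac{1}{8} \left(- \frac{1}{11}\right) = -7 - \frac{1}{88} = - \frac{617}{88}$)
$\left(\frac{1}{4311 + 2809} - 31527\right) + b{\left(17,-119 \right)} = \left(\frac{1}{4311 + 2809} - 31527\right) - \frac{617}{88} = \left(\frac{1}{7120} - 31527\right) - \frac{617}{88} = - \frac{224472239}{7120} - \frac{617}{88} = - \frac{2469743759}{78320}$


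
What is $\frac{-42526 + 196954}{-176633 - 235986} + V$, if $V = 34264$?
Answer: $\frac{14137822988}{412619} \approx 34264.0$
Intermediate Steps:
$\frac{-42526 + 196954}{-176633 - 235986} + V = \frac{-42526 + 196954}{-176633 - 235986} + 34264 = \frac{154428}{-412619} + 34264 = 154428 \left(- \frac{1}{412619}\right) + 34264 = - \frac{154428}{412619} + 34264 = \frac{14137822988}{412619}$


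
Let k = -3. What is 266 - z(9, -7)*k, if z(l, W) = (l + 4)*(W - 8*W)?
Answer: 2177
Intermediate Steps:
z(l, W) = -7*W*(4 + l) (z(l, W) = (4 + l)*(-7*W) = -7*W*(4 + l))
266 - z(9, -7)*k = 266 - (-7*(-7)*(4 + 9))*(-3) = 266 - (-7*(-7)*13)*(-3) = 266 - 637*(-3) = 266 - 1*(-1911) = 266 + 1911 = 2177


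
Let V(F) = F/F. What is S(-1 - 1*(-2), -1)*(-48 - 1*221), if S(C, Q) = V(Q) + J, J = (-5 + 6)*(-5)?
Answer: 1076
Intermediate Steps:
V(F) = 1
J = -5 (J = 1*(-5) = -5)
S(C, Q) = -4 (S(C, Q) = 1 - 5 = -4)
S(-1 - 1*(-2), -1)*(-48 - 1*221) = -4*(-48 - 1*221) = -4*(-48 - 221) = -4*(-269) = 1076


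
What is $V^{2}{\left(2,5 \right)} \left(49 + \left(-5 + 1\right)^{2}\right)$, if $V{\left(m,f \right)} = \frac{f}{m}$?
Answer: $\frac{1625}{4} \approx 406.25$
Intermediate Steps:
$V^{2}{\left(2,5 \right)} \left(49 + \left(-5 + 1\right)^{2}\right) = \left(\frac{5}{2}\right)^{2} \left(49 + \left(-5 + 1\right)^{2}\right) = \left(5 \cdot \frac{1}{2}\right)^{2} \left(49 + \left(-4\right)^{2}\right) = \left(\frac{5}{2}\right)^{2} \left(49 + 16\right) = \frac{25}{4} \cdot 65 = \frac{1625}{4}$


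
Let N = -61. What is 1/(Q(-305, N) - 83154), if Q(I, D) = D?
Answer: -1/83215 ≈ -1.2017e-5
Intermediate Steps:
1/(Q(-305, N) - 83154) = 1/(-61 - 83154) = 1/(-83215) = -1/83215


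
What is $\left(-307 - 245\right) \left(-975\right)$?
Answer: $538200$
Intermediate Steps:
$\left(-307 - 245\right) \left(-975\right) = \left(-552\right) \left(-975\right) = 538200$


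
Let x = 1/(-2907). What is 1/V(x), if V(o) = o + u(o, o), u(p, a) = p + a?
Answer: -969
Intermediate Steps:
x = -1/2907 ≈ -0.00034400
u(p, a) = a + p
V(o) = 3*o (V(o) = o + (o + o) = o + 2*o = 3*o)
1/V(x) = 1/(3*(-1/2907)) = 1/(-1/969) = -969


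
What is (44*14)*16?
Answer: 9856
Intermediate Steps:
(44*14)*16 = 616*16 = 9856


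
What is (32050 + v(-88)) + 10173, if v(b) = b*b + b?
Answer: 49879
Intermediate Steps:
v(b) = b + b² (v(b) = b² + b = b + b²)
(32050 + v(-88)) + 10173 = (32050 - 88*(1 - 88)) + 10173 = (32050 - 88*(-87)) + 10173 = (32050 + 7656) + 10173 = 39706 + 10173 = 49879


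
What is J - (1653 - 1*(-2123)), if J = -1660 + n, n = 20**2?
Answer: -5036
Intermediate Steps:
n = 400
J = -1260 (J = -1660 + 400 = -1260)
J - (1653 - 1*(-2123)) = -1260 - (1653 - 1*(-2123)) = -1260 - (1653 + 2123) = -1260 - 1*3776 = -1260 - 3776 = -5036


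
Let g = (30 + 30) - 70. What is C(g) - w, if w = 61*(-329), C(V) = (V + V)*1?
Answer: 20049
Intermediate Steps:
g = -10 (g = 60 - 70 = -10)
C(V) = 2*V (C(V) = (2*V)*1 = 2*V)
w = -20069
C(g) - w = 2*(-10) - 1*(-20069) = -20 + 20069 = 20049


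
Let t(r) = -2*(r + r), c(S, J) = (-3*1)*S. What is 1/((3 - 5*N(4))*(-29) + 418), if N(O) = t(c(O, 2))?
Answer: 1/7291 ≈ 0.00013716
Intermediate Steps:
c(S, J) = -3*S
t(r) = -4*r
N(O) = 12*O (N(O) = -(-12)*O = 12*O)
1/((3 - 5*N(4))*(-29) + 418) = 1/((3 - 60*4)*(-29) + 418) = 1/((3 - 5*48)*(-29) + 418) = 1/((3 - 240)*(-29) + 418) = 1/(-237*(-29) + 418) = 1/(6873 + 418) = 1/7291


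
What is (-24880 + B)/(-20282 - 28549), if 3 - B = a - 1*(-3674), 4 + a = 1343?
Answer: 29890/48831 ≈ 0.61211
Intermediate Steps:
a = 1339 (a = -4 + 1343 = 1339)
B = -5010 (B = 3 - (1339 - 1*(-3674)) = 3 - (1339 + 3674) = 3 - 1*5013 = 3 - 5013 = -5010)
(-24880 + B)/(-20282 - 28549) = (-24880 - 5010)/(-20282 - 28549) = -29890/(-48831) = -29890*(-1/48831) = 29890/48831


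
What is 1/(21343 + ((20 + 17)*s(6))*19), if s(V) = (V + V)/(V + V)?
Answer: 1/22046 ≈ 4.5360e-5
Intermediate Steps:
s(V) = 1 (s(V) = (2*V)/((2*V)) = (2*V)*(1/(2*V)) = 1)
1/(21343 + ((20 + 17)*s(6))*19) = 1/(21343 + ((20 + 17)*1)*19) = 1/(21343 + (37*1)*19) = 1/(21343 + 37*19) = 1/(21343 + 703) = 1/22046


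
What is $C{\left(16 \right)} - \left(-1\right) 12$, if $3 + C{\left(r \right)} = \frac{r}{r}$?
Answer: $10$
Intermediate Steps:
$C{\left(r \right)} = -2$ ($C{\left(r \right)} = -3 + \frac{r}{r} = -3 + 1 = -2$)
$C{\left(16 \right)} - \left(-1\right) 12 = -2 - \left(-1\right) 12 = -2 - -12 = -2 + 12 = 10$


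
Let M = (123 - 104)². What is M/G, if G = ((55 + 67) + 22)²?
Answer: 361/20736 ≈ 0.017409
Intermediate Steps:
G = 20736 (G = (122 + 22)² = 144² = 20736)
M = 361 (M = 19² = 361)
M/G = 361/20736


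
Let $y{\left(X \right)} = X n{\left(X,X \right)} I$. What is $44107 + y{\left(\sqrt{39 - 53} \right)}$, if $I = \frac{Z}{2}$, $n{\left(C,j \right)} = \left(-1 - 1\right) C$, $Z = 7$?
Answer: $44205$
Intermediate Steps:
$n{\left(C,j \right)} = - 2 C$
$I = \frac{7}{2} \approx 3.5$
$y{\left(X \right)} = - 7 X^{2}$ ($y{\left(X \right)} = X \left(- 2 X\right) \frac{7}{2} = - 2 X^{2} \cdot \frac{7}{2} = - 7 X^{2}$)
$44107 + y{\left(\sqrt{39 - 53} \right)} = 44107 - 7 \left(\sqrt{39 - 53}\right)^{2} = 44107 - 7 \left(\sqrt{-14}\right)^{2} = 44107 - 7 \left(i \sqrt{14}\right)^{2} = 44107 - -98 = 44107 + 98 = 44205$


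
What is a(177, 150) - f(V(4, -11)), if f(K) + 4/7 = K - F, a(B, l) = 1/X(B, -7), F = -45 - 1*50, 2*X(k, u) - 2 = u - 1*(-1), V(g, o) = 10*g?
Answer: -1889/14 ≈ -134.93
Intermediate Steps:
X(k, u) = 3/2 + u/2 (X(k, u) = 1 + (u - 1*(-1))/2 = 1 + (u + 1)/2 = 1 + (1 + u)/2 = 1 + (½ + u/2) = 3/2 + u/2)
F = -95 (F = -45 - 50 = -95)
a(B, l) = -½ (a(B, l) = 1/(3/2 + (½)*(-7)) = 1/(3/2 - 7/2) = 1/(-2) = -½)
f(K) = 661/7 + K (f(K) = -4/7 + (K - 1*(-95)) = -4/7 + (K + 95) = -4/7 + (95 + K) = 661/7 + K)
a(177, 150) - f(V(4, -11)) = -½ - (661/7 + 10*4) = -½ - (661/7 + 40) = -½ - 1*941/7 = -½ - 941/7 = -1889/14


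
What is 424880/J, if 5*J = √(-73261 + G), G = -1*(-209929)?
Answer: 1062200*√34167/34167 ≈ 5746.5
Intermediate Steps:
G = 209929
J = 2*√34167/5 (J = √(-73261 + 209929)/5 = √136668/5 = (2*√34167)/5 = 2*√34167/5 ≈ 73.937)
424880/J = 424880/((2*√34167/5)) = 424880*(5*√34167/68334) = 1062200*√34167/34167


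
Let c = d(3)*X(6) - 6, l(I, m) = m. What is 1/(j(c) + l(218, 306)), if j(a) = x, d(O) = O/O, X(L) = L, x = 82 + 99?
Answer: 1/487 ≈ 0.0020534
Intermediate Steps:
x = 181
d(O) = 1
c = 0 (c = 1*6 - 6 = 6 - 6 = 0)
j(a) = 181
1/(j(c) + l(218, 306)) = 1/(181 + 306) = 1/487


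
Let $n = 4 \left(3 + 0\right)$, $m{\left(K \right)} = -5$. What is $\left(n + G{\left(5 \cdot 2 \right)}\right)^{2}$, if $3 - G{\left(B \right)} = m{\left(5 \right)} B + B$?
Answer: $3025$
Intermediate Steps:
$G{\left(B \right)} = 3 + 4 B$ ($G{\left(B \right)} = 3 - \left(- 5 B + B\right) = 3 - - 4 B = 3 + 4 B$)
$n = 12$ ($n = 4 \cdot 3 = 12$)
$\left(n + G{\left(5 \cdot 2 \right)}\right)^{2} = \left(12 + \left(3 + 4 \cdot 5 \cdot 2\right)\right)^{2} = \left(12 + \left(3 + 4 \cdot 10\right)\right)^{2} = \left(12 + \left(3 + 40\right)\right)^{2} = \left(12 + 43\right)^{2} = 55^{2} = 3025$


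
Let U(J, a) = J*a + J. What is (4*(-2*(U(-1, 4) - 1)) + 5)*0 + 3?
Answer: 3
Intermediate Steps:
U(J, a) = J + J*a
(4*(-2*(U(-1, 4) - 1)) + 5)*0 + 3 = (4*(-2*(-(1 + 4) - 1)) + 5)*0 + 3 = (4*(-2*(-1*5 - 1)) + 5)*0 + 3 = (4*(-2*(-5 - 1)) + 5)*0 + 3 = (4*(-2*(-6)) + 5)*0 + 3 = (4*12 + 5)*0 + 3 = (48 + 5)*0 + 3 = 53*0 + 3 = 0 + 3 = 3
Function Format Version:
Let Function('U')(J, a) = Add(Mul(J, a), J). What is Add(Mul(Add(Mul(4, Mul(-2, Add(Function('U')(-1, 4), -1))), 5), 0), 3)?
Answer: 3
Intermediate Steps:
Function('U')(J, a) = Add(J, Mul(J, a))
Add(Mul(Add(Mul(4, Mul(-2, Add(Function('U')(-1, 4), -1))), 5), 0), 3) = Add(Mul(Add(Mul(4, Mul(-2, Add(Mul(-1, Add(1, 4)), -1))), 5), 0), 3) = Add(Mul(Add(Mul(4, Mul(-2, Add(Mul(-1, 5), -1))), 5), 0), 3) = Add(Mul(Add(Mul(4, Mul(-2, Add(-5, -1))), 5), 0), 3) = Add(Mul(Add(Mul(4, Mul(-2, -6)), 5), 0), 3) = Add(Mul(Add(Mul(4, 12), 5), 0), 3) = Add(Mul(Add(48, 5), 0), 3) = Add(Mul(53, 0), 3) = Add(0, 3) = 3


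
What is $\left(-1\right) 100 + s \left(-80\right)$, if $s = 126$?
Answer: $-10180$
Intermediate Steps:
$\left(-1\right) 100 + s \left(-80\right) = \left(-1\right) 100 + 126 \left(-80\right) = -100 - 10080 = -10180$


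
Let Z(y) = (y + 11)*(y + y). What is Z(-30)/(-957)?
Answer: -380/319 ≈ -1.1912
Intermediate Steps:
Z(y) = 2*y*(11 + y) (Z(y) = (11 + y)*(2*y) = 2*y*(11 + y))
Z(-30)/(-957) = (2*(-30)*(11 - 30))/(-957) = (2*(-30)*(-19))*(-1/957) = 1140*(-1/957) = -380/319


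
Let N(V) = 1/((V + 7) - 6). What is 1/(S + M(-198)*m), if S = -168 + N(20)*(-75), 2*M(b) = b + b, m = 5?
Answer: -7/8131 ≈ -0.00086090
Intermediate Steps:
M(b) = b (M(b) = (b + b)/2 = (2*b)/2 = b)
N(V) = 1/(1 + V) (N(V) = 1/((7 + V) - 6) = 1/(1 + V))
S = -1201/7 (S = -168 - 75/(1 + 20) = -168 - 75/21 = -168 + (1/21)*(-75) = -168 - 25/7 = -1201/7 ≈ -171.57)
1/(S + M(-198)*m) = 1/(-1201/7 - 198*5) = 1/(-1201/7 - 990) = 1/(-8131/7) = -7/8131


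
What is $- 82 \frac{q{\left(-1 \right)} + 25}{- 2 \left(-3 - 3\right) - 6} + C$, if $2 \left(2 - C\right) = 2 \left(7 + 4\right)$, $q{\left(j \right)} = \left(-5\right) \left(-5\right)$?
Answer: $- \frac{2077}{3} \approx -692.33$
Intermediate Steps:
$q{\left(j \right)} = 25$
$C = -9$ ($C = 2 - \frac{2 \left(7 + 4\right)}{2} = 2 - \frac{2 \cdot 11}{2} = 2 - 11 = -9$)
$- 82 \frac{q{\left(-1 \right)} + 25}{- 2 \left(-3 - 3\right) - 6} + C = - 82 \frac{25 + 25}{- 2 \left(-3 - 3\right) - 6} - 9 = - 82 \frac{50}{\left(-2\right) \left(-6\right) - 6} - 9 = - 82 \frac{50}{12 - 6} - 9 = - 82 \cdot \frac{50}{6} - 9 = - 82 \cdot 50 \cdot \frac{1}{6} - 9 = \left(-82\right) \frac{25}{3} - 9 = - \frac{2050}{3} - 9 = - \frac{2077}{3}$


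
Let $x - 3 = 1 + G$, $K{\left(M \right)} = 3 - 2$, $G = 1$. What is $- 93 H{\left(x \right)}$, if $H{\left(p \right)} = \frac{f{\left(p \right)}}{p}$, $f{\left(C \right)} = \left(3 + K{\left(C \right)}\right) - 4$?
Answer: $0$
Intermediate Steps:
$K{\left(M \right)} = 1$ ($K{\left(M \right)} = 3 - 2 = 1$)
$x = 5$ ($x = 3 + \left(1 + 1\right) = 3 + 2 = 5$)
$f{\left(C \right)} = 0$ ($f{\left(C \right)} = \left(3 + 1\right) - 4 = 4 - 4 = 0$)
$H{\left(p \right)} = 0$ ($H{\left(p \right)} = \frac{0}{p} = 0$)
$- 93 H{\left(x \right)} = \left(-93\right) 0 = 0$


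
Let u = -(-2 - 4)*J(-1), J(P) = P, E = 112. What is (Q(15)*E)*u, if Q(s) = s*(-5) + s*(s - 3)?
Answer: -70560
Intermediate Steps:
Q(s) = -5*s + s*(-3 + s)
u = -6 (u = -(-2 - 4)*(-1) = -(-6)*(-1) = -1*6 = -6)
(Q(15)*E)*u = ((15*(-8 + 15))*112)*(-6) = ((15*7)*112)*(-6) = (105*112)*(-6) = 11760*(-6) = -70560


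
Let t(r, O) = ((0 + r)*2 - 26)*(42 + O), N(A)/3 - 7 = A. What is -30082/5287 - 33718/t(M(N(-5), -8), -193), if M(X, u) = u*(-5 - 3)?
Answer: -8383997/2395011 ≈ -3.5006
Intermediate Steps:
N(A) = 21 + 3*A
M(X, u) = -8*u (M(X, u) = u*(-8) = -8*u)
t(r, O) = (-26 + 2*r)*(42 + O) (t(r, O) = (r*2 - 26)*(42 + O) = (2*r - 26)*(42 + O) = (-26 + 2*r)*(42 + O))
-30082/5287 - 33718/t(M(N(-5), -8), -193) = -30082/5287 - 33718/(-1092 - 26*(-193) + 84*(-8*(-8)) + 2*(-193)*(-8*(-8))) = -30082*1/5287 - 33718/(-1092 + 5018 + 84*64 + 2*(-193)*64) = -30082/5287 - 33718/(-1092 + 5018 + 5376 - 24704) = -30082/5287 - 33718/(-15402) = -30082/5287 - 33718*(-1/15402) = -30082/5287 + 16859/7701 = -8383997/2395011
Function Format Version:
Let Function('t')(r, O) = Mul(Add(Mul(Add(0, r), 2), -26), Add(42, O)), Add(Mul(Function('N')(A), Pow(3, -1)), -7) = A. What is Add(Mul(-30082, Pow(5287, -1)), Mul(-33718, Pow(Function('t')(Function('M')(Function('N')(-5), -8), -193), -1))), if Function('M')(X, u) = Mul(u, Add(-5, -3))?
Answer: Rational(-8383997, 2395011) ≈ -3.5006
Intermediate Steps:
Function('N')(A) = Add(21, Mul(3, A))
Function('M')(X, u) = Mul(-8, u) (Function('M')(X, u) = Mul(u, -8) = Mul(-8, u))
Function('t')(r, O) = Mul(Add(-26, Mul(2, r)), Add(42, O)) (Function('t')(r, O) = Mul(Add(Mul(r, 2), -26), Add(42, O)) = Mul(Add(Mul(2, r), -26), Add(42, O)) = Mul(Add(-26, Mul(2, r)), Add(42, O)))
Add(Mul(-30082, Pow(5287, -1)), Mul(-33718, Pow(Function('t')(Function('M')(Function('N')(-5), -8), -193), -1))) = Add(Mul(-30082, Pow(5287, -1)), Mul(-33718, Pow(Add(-1092, Mul(-26, -193), Mul(84, Mul(-8, -8)), Mul(2, -193, Mul(-8, -8))), -1))) = Add(Mul(-30082, Rational(1, 5287)), Mul(-33718, Pow(Add(-1092, 5018, Mul(84, 64), Mul(2, -193, 64)), -1))) = Add(Rational(-30082, 5287), Mul(-33718, Pow(Add(-1092, 5018, 5376, -24704), -1))) = Add(Rational(-30082, 5287), Mul(-33718, Pow(-15402, -1))) = Add(Rational(-30082, 5287), Mul(-33718, Rational(-1, 15402))) = Add(Rational(-30082, 5287), Rational(16859, 7701)) = Rational(-8383997, 2395011)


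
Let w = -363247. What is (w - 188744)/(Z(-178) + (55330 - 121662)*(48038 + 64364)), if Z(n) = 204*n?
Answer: 551991/7455885776 ≈ 7.4034e-5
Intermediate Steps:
(w - 188744)/(Z(-178) + (55330 - 121662)*(48038 + 64364)) = (-363247 - 188744)/(204*(-178) + (55330 - 121662)*(48038 + 64364)) = -551991/(-36312 - 66332*112402) = -551991/(-36312 - 7455849464) = -551991/(-7455885776) = -551991*(-1/7455885776) = 551991/7455885776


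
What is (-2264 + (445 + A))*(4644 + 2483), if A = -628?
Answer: -17439769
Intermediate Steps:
(-2264 + (445 + A))*(4644 + 2483) = (-2264 + (445 - 628))*(4644 + 2483) = (-2264 - 183)*7127 = -2447*7127 = -17439769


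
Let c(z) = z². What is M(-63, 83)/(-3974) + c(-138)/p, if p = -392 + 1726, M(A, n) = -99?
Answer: 1648107/115246 ≈ 14.301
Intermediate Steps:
p = 1334
M(-63, 83)/(-3974) + c(-138)/p = -99/(-3974) + (-138)²/1334 = -99*(-1/3974) + 19044*(1/1334) = 99/3974 + 414/29 = 1648107/115246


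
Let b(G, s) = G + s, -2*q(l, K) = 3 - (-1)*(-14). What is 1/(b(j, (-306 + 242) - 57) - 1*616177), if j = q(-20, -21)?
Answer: -2/1232585 ≈ -1.6226e-6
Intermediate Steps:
q(l, K) = 11/2 (q(l, K) = -(3 - (-1)*(-14))/2 = -(3 - 1*14)/2 = -(3 - 14)/2 = -½*(-11) = 11/2)
j = 11/2 ≈ 5.5000
1/(b(j, (-306 + 242) - 57) - 1*616177) = 1/((11/2 + ((-306 + 242) - 57)) - 1*616177) = 1/((11/2 + (-64 - 57)) - 616177) = 1/((11/2 - 121) - 616177) = 1/(-231/2 - 616177) = 1/(-1232585/2) = -2/1232585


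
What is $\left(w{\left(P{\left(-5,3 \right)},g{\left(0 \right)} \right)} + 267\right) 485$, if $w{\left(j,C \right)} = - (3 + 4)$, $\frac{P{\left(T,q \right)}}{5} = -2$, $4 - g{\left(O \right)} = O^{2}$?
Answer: $126100$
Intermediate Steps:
$g{\left(O \right)} = 4 - O^{2}$
$P{\left(T,q \right)} = -10$ ($P{\left(T,q \right)} = 5 \left(-2\right) = -10$)
$w{\left(j,C \right)} = -7$ ($w{\left(j,C \right)} = \left(-1\right) 7 = -7$)
$\left(w{\left(P{\left(-5,3 \right)},g{\left(0 \right)} \right)} + 267\right) 485 = \left(-7 + 267\right) 485 = 260 \cdot 485 = 126100$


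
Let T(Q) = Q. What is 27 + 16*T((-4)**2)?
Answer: 283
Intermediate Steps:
27 + 16*T((-4)**2) = 27 + 16*(-4)**2 = 27 + 16*16 = 27 + 256 = 283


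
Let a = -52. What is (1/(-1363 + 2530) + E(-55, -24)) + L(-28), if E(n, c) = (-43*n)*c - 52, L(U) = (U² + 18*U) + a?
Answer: -66033527/1167 ≈ -56584.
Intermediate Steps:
L(U) = -52 + U² + 18*U (L(U) = (U² + 18*U) - 52 = -52 + U² + 18*U)
E(n, c) = -52 - 43*c*n (E(n, c) = -43*c*n - 52 = -52 - 43*c*n)
(1/(-1363 + 2530) + E(-55, -24)) + L(-28) = (1/(-1363 + 2530) + (-52 - 43*(-24)*(-55))) + (-52 + (-28)² + 18*(-28)) = (1/1167 + (-52 - 56760)) + (-52 + 784 - 504) = (1/1167 - 56812) + 228 = -66299603/1167 + 228 = -66033527/1167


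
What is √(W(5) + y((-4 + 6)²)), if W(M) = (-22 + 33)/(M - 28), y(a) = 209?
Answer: 2*√27577/23 ≈ 14.440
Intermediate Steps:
W(M) = 11/(-28 + M)
√(W(5) + y((-4 + 6)²)) = √(11/(-28 + 5) + 209) = √(11/(-23) + 209) = √(11*(-1/23) + 209) = √(-11/23 + 209) = √(4796/23) = 2*√27577/23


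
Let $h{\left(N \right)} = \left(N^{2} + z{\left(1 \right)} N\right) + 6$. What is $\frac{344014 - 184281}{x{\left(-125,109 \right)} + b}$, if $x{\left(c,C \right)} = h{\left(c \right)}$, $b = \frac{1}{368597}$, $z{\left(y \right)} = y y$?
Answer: $\frac{58877104601}{5715465083} \approx 10.301$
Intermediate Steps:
$z{\left(y \right)} = y^{2}$
$h{\left(N \right)} = 6 + N + N^{2}$ ($h{\left(N \right)} = \left(N^{2} + 1^{2} N\right) + 6 = \left(N^{2} + 1 N\right) + 6 = \left(N^{2} + N\right) + 6 = \left(N + N^{2}\right) + 6 = 6 + N + N^{2}$)
$b = \frac{1}{368597} \approx 2.713 \cdot 10^{-6}$
$x{\left(c,C \right)} = 6 + c + c^{2}$
$\frac{344014 - 184281}{x{\left(-125,109 \right)} + b} = \frac{344014 - 184281}{\left(6 - 125 + \left(-125\right)^{2}\right) + \frac{1}{368597}} = \frac{344014 - 184281}{\left(6 - 125 + 15625\right) + \frac{1}{368597}} = \frac{159733}{15506 + \frac{1}{368597}} = \frac{159733}{\frac{5715465083}{368597}} = 159733 \cdot \frac{368597}{5715465083} = \frac{58877104601}{5715465083}$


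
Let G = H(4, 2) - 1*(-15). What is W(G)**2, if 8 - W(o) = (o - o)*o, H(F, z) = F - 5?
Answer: 64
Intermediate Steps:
H(F, z) = -5 + F
G = 14 (G = (-5 + 4) - 1*(-15) = -1 + 15 = 14)
W(o) = 8 (W(o) = 8 - (o - o)*o = 8 - 0*o = 8 - 1*0 = 8 + 0 = 8)
W(G)**2 = 8**2 = 64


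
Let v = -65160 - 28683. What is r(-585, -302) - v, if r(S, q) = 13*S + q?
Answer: 85936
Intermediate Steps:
r(S, q) = q + 13*S
v = -93843
r(-585, -302) - v = (-302 + 13*(-585)) - 1*(-93843) = (-302 - 7605) + 93843 = -7907 + 93843 = 85936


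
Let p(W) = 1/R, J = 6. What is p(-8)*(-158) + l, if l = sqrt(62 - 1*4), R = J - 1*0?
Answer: -79/3 + sqrt(58) ≈ -18.718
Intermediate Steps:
R = 6 (R = 6 - 1*0 = 6 + 0 = 6)
l = sqrt(58) (l = sqrt(62 - 4) = sqrt(58) ≈ 7.6158)
p(W) = 1/6
p(-8)*(-158) + l = (1/6)*(-158) + sqrt(58) = -79/3 + sqrt(58)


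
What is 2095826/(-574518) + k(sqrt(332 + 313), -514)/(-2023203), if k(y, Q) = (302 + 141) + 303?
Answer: -100969286693/27675393837 ≈ -3.6483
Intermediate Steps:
k(y, Q) = 746 (k(y, Q) = 443 + 303 = 746)
2095826/(-574518) + k(sqrt(332 + 313), -514)/(-2023203) = 2095826/(-574518) + 746/(-2023203) = 2095826*(-1/574518) + 746*(-1/2023203) = -1047913/287259 - 746/2023203 = -100969286693/27675393837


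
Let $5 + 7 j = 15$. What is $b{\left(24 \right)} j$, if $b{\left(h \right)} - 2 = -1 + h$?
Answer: $\frac{250}{7} \approx 35.714$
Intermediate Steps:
$b{\left(h \right)} = 1 + h$ ($b{\left(h \right)} = 2 + \left(-1 + h\right) = 1 + h$)
$j = \frac{10}{7}$ ($j = - \frac{5}{7} + \frac{1}{7} \cdot 15 = - \frac{5}{7} + \frac{15}{7} = \frac{10}{7} \approx 1.4286$)
$b{\left(24 \right)} j = \left(1 + 24\right) \frac{10}{7} = 25 \cdot \frac{10}{7} = \frac{250}{7}$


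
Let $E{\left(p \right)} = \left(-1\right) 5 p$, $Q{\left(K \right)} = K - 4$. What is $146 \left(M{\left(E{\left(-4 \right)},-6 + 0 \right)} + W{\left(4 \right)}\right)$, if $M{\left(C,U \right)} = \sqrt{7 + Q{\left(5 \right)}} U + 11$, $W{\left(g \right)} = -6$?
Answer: $730 - 1752 \sqrt{2} \approx -1747.7$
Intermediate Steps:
$Q{\left(K \right)} = -4 + K$
$E{\left(p \right)} = - 5 p$
$M{\left(C,U \right)} = 11 + 2 U \sqrt{2}$ ($M{\left(C,U \right)} = \sqrt{7 + \left(-4 + 5\right)} U + 11 = \sqrt{7 + 1} U + 11 = \sqrt{8} U + 11 = 2 \sqrt{2} U + 11 = 2 U \sqrt{2} + 11 = 11 + 2 U \sqrt{2}$)
$146 \left(M{\left(E{\left(-4 \right)},-6 + 0 \right)} + W{\left(4 \right)}\right) = 146 \left(\left(11 + 2 \left(-6 + 0\right) \sqrt{2}\right) - 6\right) = 146 \left(\left(11 + 2 \left(-6\right) \sqrt{2}\right) - 6\right) = 146 \left(\left(11 - 12 \sqrt{2}\right) - 6\right) = 146 \left(5 - 12 \sqrt{2}\right) = 730 - 1752 \sqrt{2}$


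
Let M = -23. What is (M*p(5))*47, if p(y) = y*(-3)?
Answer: 16215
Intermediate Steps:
p(y) = -3*y
(M*p(5))*47 = -(-69)*5*47 = -23*(-15)*47 = 345*47 = 16215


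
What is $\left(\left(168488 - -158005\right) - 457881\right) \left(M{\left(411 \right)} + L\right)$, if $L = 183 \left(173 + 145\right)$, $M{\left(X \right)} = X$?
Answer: $-7699993740$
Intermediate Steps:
$L = 58194$ ($L = 183 \cdot 318 = 58194$)
$\left(\left(168488 - -158005\right) - 457881\right) \left(M{\left(411 \right)} + L\right) = \left(\left(168488 - -158005\right) - 457881\right) \left(411 + 58194\right) = \left(\left(168488 + 158005\right) - 457881\right) 58605 = \left(326493 - 457881\right) 58605 = \left(-131388\right) 58605 = -7699993740$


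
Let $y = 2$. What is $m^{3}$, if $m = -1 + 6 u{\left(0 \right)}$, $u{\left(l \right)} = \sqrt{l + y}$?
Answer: $-217 + 450 \sqrt{2} \approx 419.4$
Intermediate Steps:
$u{\left(l \right)} = \sqrt{2 + l}$ ($u{\left(l \right)} = \sqrt{l + 2} = \sqrt{2 + l}$)
$m = -1 + 6 \sqrt{2}$ ($m = -1 + 6 \sqrt{2 + 0} = -1 + 6 \sqrt{2} \approx 7.4853$)
$m^{3} = \left(-1 + 6 \sqrt{2}\right)^{3}$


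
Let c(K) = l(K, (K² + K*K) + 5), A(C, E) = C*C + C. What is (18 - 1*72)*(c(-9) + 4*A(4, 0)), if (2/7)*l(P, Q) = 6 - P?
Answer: -7155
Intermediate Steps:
l(P, Q) = 21 - 7*P/2 (l(P, Q) = 7*(6 - P)/2 = 21 - 7*P/2)
A(C, E) = C + C² (A(C, E) = C² + C = C + C²)
c(K) = 21 - 7*K/2
(18 - 1*72)*(c(-9) + 4*A(4, 0)) = (18 - 1*72)*((21 - 7/2*(-9)) + 4*(4*(1 + 4))) = (18 - 72)*((21 + 63/2) + 4*(4*5)) = -54*(105/2 + 4*20) = -54*(105/2 + 80) = -54*265/2 = -7155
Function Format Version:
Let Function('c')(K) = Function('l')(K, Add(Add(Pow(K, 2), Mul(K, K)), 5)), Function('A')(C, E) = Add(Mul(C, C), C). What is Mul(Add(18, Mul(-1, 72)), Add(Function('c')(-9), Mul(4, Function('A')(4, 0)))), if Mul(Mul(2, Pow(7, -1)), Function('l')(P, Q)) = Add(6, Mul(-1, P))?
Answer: -7155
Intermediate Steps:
Function('l')(P, Q) = Add(21, Mul(Rational(-7, 2), P)) (Function('l')(P, Q) = Mul(Rational(7, 2), Add(6, Mul(-1, P))) = Add(21, Mul(Rational(-7, 2), P)))
Function('A')(C, E) = Add(C, Pow(C, 2)) (Function('A')(C, E) = Add(Pow(C, 2), C) = Add(C, Pow(C, 2)))
Function('c')(K) = Add(21, Mul(Rational(-7, 2), K))
Mul(Add(18, Mul(-1, 72)), Add(Function('c')(-9), Mul(4, Function('A')(4, 0)))) = Mul(Add(18, Mul(-1, 72)), Add(Add(21, Mul(Rational(-7, 2), -9)), Mul(4, Mul(4, Add(1, 4))))) = Mul(Add(18, -72), Add(Add(21, Rational(63, 2)), Mul(4, Mul(4, 5)))) = Mul(-54, Add(Rational(105, 2), Mul(4, 20))) = Mul(-54, Add(Rational(105, 2), 80)) = Mul(-54, Rational(265, 2)) = -7155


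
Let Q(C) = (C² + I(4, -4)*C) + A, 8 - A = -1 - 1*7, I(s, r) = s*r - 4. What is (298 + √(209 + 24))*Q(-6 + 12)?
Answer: -20264 - 68*√233 ≈ -21302.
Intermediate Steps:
I(s, r) = -4 + r*s (I(s, r) = r*s - 4 = -4 + r*s)
A = 16 (A = 8 - (-1 - 1*7) = 8 - (-1 - 7) = 8 - 1*(-8) = 8 + 8 = 16)
Q(C) = 16 + C² - 20*C (Q(C) = (C² + (-4 - 4*4)*C) + 16 = (C² + (-4 - 16)*C) + 16 = (C² - 20*C) + 16 = 16 + C² - 20*C)
(298 + √(209 + 24))*Q(-6 + 12) = (298 + √(209 + 24))*(16 + (-6 + 12)² - 20*(-6 + 12)) = (298 + √233)*(16 + 6² - 20*6) = (298 + √233)*(16 + 36 - 120) = (298 + √233)*(-68) = -20264 - 68*√233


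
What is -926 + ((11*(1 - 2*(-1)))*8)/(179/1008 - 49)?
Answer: -45837350/49213 ≈ -931.41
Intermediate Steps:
-926 + ((11*(1 - 2*(-1)))*8)/(179/1008 - 49) = -926 + ((11*(1 + 2))*8)/(179*(1/1008) - 49) = -926 + ((11*3)*8)/(179/1008 - 49) = -926 + (33*8)/(-49213/1008) = -926 + 264*(-1008/49213) = -926 - 266112/49213 = -45837350/49213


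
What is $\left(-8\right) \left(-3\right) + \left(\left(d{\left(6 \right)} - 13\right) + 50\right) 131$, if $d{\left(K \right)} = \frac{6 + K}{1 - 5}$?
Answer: $4478$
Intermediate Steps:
$d{\left(K \right)} = - \frac{3}{2} - \frac{K}{4}$ ($d{\left(K \right)} = \frac{6 + K}{-4} = \left(6 + K\right) \left(- \frac{1}{4}\right) = - \frac{3}{2} - \frac{K}{4}$)
$\left(-8\right) \left(-3\right) + \left(\left(d{\left(6 \right)} - 13\right) + 50\right) 131 = \left(-8\right) \left(-3\right) + \left(\left(\left(- \frac{3}{2} - \frac{3}{2}\right) - 13\right) + 50\right) 131 = 24 + \left(\left(\left(- \frac{3}{2} - \frac{3}{2}\right) - 13\right) + 50\right) 131 = 24 + \left(\left(-3 - 13\right) + 50\right) 131 = 24 + \left(-16 + 50\right) 131 = 24 + 34 \cdot 131 = 24 + 4454 = 4478$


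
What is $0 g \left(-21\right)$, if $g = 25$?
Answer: $0$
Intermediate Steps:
$0 g \left(-21\right) = 0 \cdot 25 \left(-21\right) = 0 \left(-21\right) = 0$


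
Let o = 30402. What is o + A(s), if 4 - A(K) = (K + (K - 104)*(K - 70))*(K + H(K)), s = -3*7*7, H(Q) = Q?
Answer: 16000486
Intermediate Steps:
s = -147 (s = -21*7 = -147)
A(K) = 4 - 2*K*(K + (-104 + K)*(-70 + K)) (A(K) = 4 - (K + (K - 104)*(K - 70))*(K + K) = 4 - (K + (-104 + K)*(-70 + K))*2*K = 4 - 2*K*(K + (-104 + K)*(-70 + K)))
o + A(s) = 30402 + (4 - 14560*(-147) - 2*(-147)³ + 346*(-147)²) = 30402 + (4 + 2140320 - 2*(-3176523) + 346*21609) = 30402 + (4 + 2140320 + 6353046 + 7476714) = 30402 + 15970084 = 16000486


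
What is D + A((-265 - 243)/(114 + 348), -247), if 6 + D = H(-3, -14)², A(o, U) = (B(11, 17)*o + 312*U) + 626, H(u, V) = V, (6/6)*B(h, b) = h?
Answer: -1601462/21 ≈ -76260.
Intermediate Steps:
B(h, b) = h
A(o, U) = 626 + 11*o + 312*U (A(o, U) = (11*o + 312*U) + 626 = 626 + 11*o + 312*U)
D = 190 (D = -6 + (-14)² = -6 + 196 = 190)
D + A((-265 - 243)/(114 + 348), -247) = 190 + (626 + 11*((-265 - 243)/(114 + 348)) + 312*(-247)) = 190 + (626 + 11*(-508/462) - 77064) = 190 + (626 + 11*(-508*1/462) - 77064) = 190 + (626 + 11*(-254/231) - 77064) = 190 + (626 - 254/21 - 77064) = 190 - 1605452/21 = -1601462/21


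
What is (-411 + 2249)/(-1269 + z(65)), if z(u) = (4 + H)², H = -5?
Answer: -919/634 ≈ -1.4495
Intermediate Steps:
z(u) = 1 (z(u) = (4 - 5)² = (-1)² = 1)
(-411 + 2249)/(-1269 + z(65)) = (-411 + 2249)/(-1269 + 1) = 1838/(-1268) = 1838*(-1/1268) = -919/634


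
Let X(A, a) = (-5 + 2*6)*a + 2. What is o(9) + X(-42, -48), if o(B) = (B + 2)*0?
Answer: -334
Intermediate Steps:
X(A, a) = 2 + 7*a (X(A, a) = (-5 + 12)*a + 2 = 7*a + 2 = 2 + 7*a)
o(B) = 0 (o(B) = (2 + B)*0 = 0)
o(9) + X(-42, -48) = 0 + (2 + 7*(-48)) = 0 + (2 - 336) = 0 - 334 = -334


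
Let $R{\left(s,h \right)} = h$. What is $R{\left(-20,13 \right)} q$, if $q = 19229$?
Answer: $249977$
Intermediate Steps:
$R{\left(-20,13 \right)} q = 13 \cdot 19229 = 249977$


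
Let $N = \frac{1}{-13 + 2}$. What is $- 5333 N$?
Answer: $\frac{5333}{11} \approx 484.82$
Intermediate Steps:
$N = - \frac{1}{11}$ ($N = \frac{1}{-11} = - \frac{1}{11} \approx -0.090909$)
$- 5333 N = \left(-5333\right) \left(- \frac{1}{11}\right) = \frac{5333}{11}$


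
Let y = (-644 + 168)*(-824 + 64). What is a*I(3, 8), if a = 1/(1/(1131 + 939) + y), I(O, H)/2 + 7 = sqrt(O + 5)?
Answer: -28980/748843201 + 8280*sqrt(2)/748843201 ≈ -2.3063e-5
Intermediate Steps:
y = 361760 (y = -476*(-760) = 361760)
I(O, H) = -14 + 2*sqrt(5 + O) (I(O, H) = -14 + 2*sqrt(O + 5) = -14 + 2*sqrt(5 + O))
a = 2070/748843201 (a = 1/(1/(1131 + 939) + 361760) = 1/(1/2070 + 361760) = 1/(748843201/2070) = 2070/748843201 ≈ 2.7643e-6)
a*I(3, 8) = 2070*(-14 + 2*sqrt(5 + 3))/748843201 = 2070*(-14 + 2*sqrt(8))/748843201 = 2070*(-14 + 2*(2*sqrt(2)))/748843201 = 2070*(-14 + 4*sqrt(2))/748843201 = -28980/748843201 + 8280*sqrt(2)/748843201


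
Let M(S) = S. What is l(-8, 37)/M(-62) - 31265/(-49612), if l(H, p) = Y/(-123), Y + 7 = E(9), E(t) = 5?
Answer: 119163833/189170556 ≈ 0.62993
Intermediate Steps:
Y = -2 (Y = -7 + 5 = -2)
l(H, p) = 2/123 (l(H, p) = -2/(-123) = -2*(-1/123) = 2/123)
l(-8, 37)/M(-62) - 31265/(-49612) = (2/123)/(-62) - 31265/(-49612) = (2/123)*(-1/62) - 31265*(-1/49612) = -1/3813 + 31265/49612 = 119163833/189170556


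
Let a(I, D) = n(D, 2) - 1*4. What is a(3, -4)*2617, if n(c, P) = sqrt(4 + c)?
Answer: -10468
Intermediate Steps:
a(I, D) = -4 + sqrt(4 + D) (a(I, D) = sqrt(4 + D) - 1*4 = sqrt(4 + D) - 4 = -4 + sqrt(4 + D))
a(3, -4)*2617 = (-4 + sqrt(4 - 4))*2617 = (-4 + sqrt(0))*2617 = (-4 + 0)*2617 = -4*2617 = -10468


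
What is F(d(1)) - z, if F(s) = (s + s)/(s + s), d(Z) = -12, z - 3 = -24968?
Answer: 24966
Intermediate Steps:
z = -24965 (z = 3 - 24968 = -24965)
F(s) = 1 (F(s) = (2*s)/((2*s)) = (2*s)*(1/(2*s)) = 1)
F(d(1)) - z = 1 - 1*(-24965) = 1 + 24965 = 24966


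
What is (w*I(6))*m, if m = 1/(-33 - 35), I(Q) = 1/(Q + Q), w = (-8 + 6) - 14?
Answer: 1/51 ≈ 0.019608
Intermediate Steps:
w = -16 (w = -2 - 14 = -16)
I(Q) = 1/(2*Q)
m = -1/68 (m = 1/(-68) = -1/68 ≈ -0.014706)
(w*I(6))*m = -8/6*(-1/68) = -16*1/12*(-1/68) = -4/3*(-1/68) = 1/51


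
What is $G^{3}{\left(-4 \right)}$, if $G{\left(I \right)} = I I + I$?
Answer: $1728$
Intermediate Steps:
$G{\left(I \right)} = I + I^{2}$ ($G{\left(I \right)} = I^{2} + I = I + I^{2}$)
$G^{3}{\left(-4 \right)} = \left(- 4 \left(1 - 4\right)\right)^{3} = \left(\left(-4\right) \left(-3\right)\right)^{3} = 12^{3} = 1728$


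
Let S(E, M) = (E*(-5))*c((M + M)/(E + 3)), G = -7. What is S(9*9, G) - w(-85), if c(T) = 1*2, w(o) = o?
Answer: -725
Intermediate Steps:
c(T) = 2
S(E, M) = -10*E (S(E, M) = (E*(-5))*2 = -5*E*2 = -10*E)
S(9*9, G) - w(-85) = -90*9 - 1*(-85) = -10*81 + 85 = -810 + 85 = -725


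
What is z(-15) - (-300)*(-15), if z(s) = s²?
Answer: -4275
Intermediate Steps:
z(-15) - (-300)*(-15) = (-15)² - (-300)*(-15) = 225 - 1*4500 = 225 - 4500 = -4275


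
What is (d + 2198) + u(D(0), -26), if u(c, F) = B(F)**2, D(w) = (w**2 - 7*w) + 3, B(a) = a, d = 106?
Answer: 2980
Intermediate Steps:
D(w) = 3 + w**2 - 7*w
u(c, F) = F**2
(d + 2198) + u(D(0), -26) = (106 + 2198) + (-26)**2 = 2304 + 676 = 2980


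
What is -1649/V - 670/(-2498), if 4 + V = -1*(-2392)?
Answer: -1259621/2982612 ≈ -0.42232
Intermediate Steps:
V = 2388 (V = -4 - 1*(-2392) = -4 + 2392 = 2388)
-1649/V - 670/(-2498) = -1649/2388 - 670/(-2498) = -1649*1/2388 - 670*(-1/2498) = -1649/2388 + 335/1249 = -1259621/2982612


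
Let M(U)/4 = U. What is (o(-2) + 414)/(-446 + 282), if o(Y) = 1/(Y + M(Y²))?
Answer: -5797/2296 ≈ -2.5248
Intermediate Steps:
M(U) = 4*U
o(Y) = 1/(Y + 4*Y²)
(o(-2) + 414)/(-446 + 282) = (1/((-2)*(1 + 4*(-2))) + 414)/(-446 + 282) = (-1/(2*(1 - 8)) + 414)/(-164) = (-½/(-7) + 414)*(-1/164) = (-½*(-⅐) + 414)*(-1/164) = (1/14 + 414)*(-1/164) = (5797/14)*(-1/164) = -5797/2296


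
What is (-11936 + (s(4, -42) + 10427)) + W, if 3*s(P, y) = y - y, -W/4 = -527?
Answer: 599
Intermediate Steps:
W = 2108 (W = -4*(-527) = 2108)
s(P, y) = 0 (s(P, y) = (y - y)/3 = (⅓)*0 = 0)
(-11936 + (s(4, -42) + 10427)) + W = (-11936 + (0 + 10427)) + 2108 = (-11936 + 10427) + 2108 = -1509 + 2108 = 599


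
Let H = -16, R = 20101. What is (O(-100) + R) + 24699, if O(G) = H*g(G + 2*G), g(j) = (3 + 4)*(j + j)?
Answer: 112000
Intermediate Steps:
g(j) = 14*j (g(j) = 7*(2*j) = 14*j)
O(G) = -672*G (O(G) = -224*(G + 2*G) = -224*3*G = -672*G)
(O(-100) + R) + 24699 = (-672*(-100) + 20101) + 24699 = (67200 + 20101) + 24699 = 87301 + 24699 = 112000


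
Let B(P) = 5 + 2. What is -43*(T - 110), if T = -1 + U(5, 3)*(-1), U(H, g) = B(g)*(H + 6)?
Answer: 8084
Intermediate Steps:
B(P) = 7
U(H, g) = 42 + 7*H (U(H, g) = 7*(H + 6) = 7*(6 + H) = 42 + 7*H)
T = -78 (T = -1 + (42 + 7*5)*(-1) = -1 + (42 + 35)*(-1) = -1 + 77*(-1) = -1 - 77 = -78)
-43*(T - 110) = -43*(-78 - 110) = -43*(-188) = 8084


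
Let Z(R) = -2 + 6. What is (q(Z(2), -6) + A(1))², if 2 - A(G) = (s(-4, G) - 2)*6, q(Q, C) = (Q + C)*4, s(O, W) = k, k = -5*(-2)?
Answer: 2916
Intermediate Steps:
k = 10
Z(R) = 4
s(O, W) = 10
q(Q, C) = 4*C + 4*Q (q(Q, C) = (C + Q)*4 = 4*C + 4*Q)
A(G) = -46 (A(G) = 2 - (10 - 2)*6 = 2 - 8*6 = 2 - 1*48 = 2 - 48 = -46)
(q(Z(2), -6) + A(1))² = ((4*(-6) + 4*4) - 46)² = ((-24 + 16) - 46)² = (-8 - 46)² = (-54)² = 2916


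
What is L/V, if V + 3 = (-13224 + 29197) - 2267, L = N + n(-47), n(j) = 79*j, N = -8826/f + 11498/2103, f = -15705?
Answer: -13603599703/50286378705 ≈ -0.27052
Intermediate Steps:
N = 22126352/3669735 (N = -8826/(-15705) + 11498/2103 = -8826*(-1/15705) + 11498*(1/2103) = 2942/5235 + 11498/2103 = 22126352/3669735 ≈ 6.0294)
L = -13603599703/3669735 (L = 22126352/3669735 + 79*(-47) = 22126352/3669735 - 3713 = -13603599703/3669735 ≈ -3707.0)
V = 13703 (V = -3 + ((-13224 + 29197) - 2267) = -3 + (15973 - 2267) = -3 + 13706 = 13703)
L/V = -13603599703/3669735/13703 = -13603599703/3669735*1/13703 = -13603599703/50286378705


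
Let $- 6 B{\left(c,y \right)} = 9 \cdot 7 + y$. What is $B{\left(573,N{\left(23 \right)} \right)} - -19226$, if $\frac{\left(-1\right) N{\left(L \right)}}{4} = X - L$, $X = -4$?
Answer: $\frac{38395}{2} \approx 19198.0$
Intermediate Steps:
$N{\left(L \right)} = 16 + 4 L$ ($N{\left(L \right)} = - 4 \left(-4 - L\right) = 16 + 4 L$)
$B{\left(c,y \right)} = - \frac{21}{2} - \frac{y}{6}$ ($B{\left(c,y \right)} = - \frac{9 \cdot 7 + y}{6} = - \frac{63 + y}{6} = - \frac{21}{2} - \frac{y}{6}$)
$B{\left(573,N{\left(23 \right)} \right)} - -19226 = \left(- \frac{21}{2} - \frac{16 + 4 \cdot 23}{6}\right) - -19226 = \left(- \frac{21}{2} - \frac{16 + 92}{6}\right) + 19226 = \left(- \frac{21}{2} - 18\right) + 19226 = - \frac{57}{2} + 19226 = \frac{38395}{2}$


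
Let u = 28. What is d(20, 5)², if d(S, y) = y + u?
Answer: 1089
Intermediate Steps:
d(S, y) = 28 + y (d(S, y) = y + 28 = 28 + y)
d(20, 5)² = (28 + 5)² = 33² = 1089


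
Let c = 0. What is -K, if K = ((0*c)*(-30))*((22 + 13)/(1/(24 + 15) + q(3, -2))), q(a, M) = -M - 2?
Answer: 0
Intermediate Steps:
q(a, M) = -2 - M
K = 0 (K = ((0*0)*(-30))*((22 + 13)/(1/(24 + 15) + (-2 - 1*(-2)))) = (0*(-30))*(35/(1/39 + (-2 + 2))) = 0*(35/(1/39 + 0)) = 0*(35/(1/39)) = 0*(35*39) = 0*1365 = 0)
-K = -1*0 = 0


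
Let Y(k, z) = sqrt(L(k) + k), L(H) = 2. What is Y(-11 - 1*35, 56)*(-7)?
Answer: -14*I*sqrt(11) ≈ -46.433*I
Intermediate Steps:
Y(k, z) = sqrt(2 + k)
Y(-11 - 1*35, 56)*(-7) = sqrt(2 + (-11 - 1*35))*(-7) = sqrt(2 + (-11 - 35))*(-7) = sqrt(2 - 46)*(-7) = sqrt(-44)*(-7) = (2*I*sqrt(11))*(-7) = -14*I*sqrt(11)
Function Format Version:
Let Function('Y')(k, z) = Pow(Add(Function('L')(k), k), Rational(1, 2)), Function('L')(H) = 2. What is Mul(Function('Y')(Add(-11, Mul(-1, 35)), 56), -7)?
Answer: Mul(-14, I, Pow(11, Rational(1, 2))) ≈ Mul(-46.433, I)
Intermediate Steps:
Function('Y')(k, z) = Pow(Add(2, k), Rational(1, 2))
Mul(Function('Y')(Add(-11, Mul(-1, 35)), 56), -7) = Mul(Pow(Add(2, Add(-11, Mul(-1, 35))), Rational(1, 2)), -7) = Mul(Pow(Add(2, Add(-11, -35)), Rational(1, 2)), -7) = Mul(Pow(Add(2, -46), Rational(1, 2)), -7) = Mul(Pow(-44, Rational(1, 2)), -7) = Mul(Mul(2, I, Pow(11, Rational(1, 2))), -7) = Mul(-14, I, Pow(11, Rational(1, 2)))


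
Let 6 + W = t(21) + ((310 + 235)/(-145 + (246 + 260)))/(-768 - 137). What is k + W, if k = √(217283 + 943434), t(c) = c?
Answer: 980006/65341 + √1160717 ≈ 1092.4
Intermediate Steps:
W = 980006/65341 (W = -6 + (21 + ((310 + 235)/(-145 + (246 + 260)))/(-768 - 137)) = -6 + (21 + (545/(-145 + 506))/(-905)) = -6 + (21 + (545/361)*(-1/905)) = -6 + (21 - 109/65341) = -6 + 1372052/65341 = 980006/65341 ≈ 14.998)
k = √1160717 ≈ 1077.4
k + W = √1160717 + 980006/65341 = 980006/65341 + √1160717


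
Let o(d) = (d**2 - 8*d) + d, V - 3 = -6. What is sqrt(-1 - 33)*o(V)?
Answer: 30*I*sqrt(34) ≈ 174.93*I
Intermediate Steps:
V = -3 (V = 3 - 6 = -3)
o(d) = d**2 - 7*d
sqrt(-1 - 33)*o(V) = sqrt(-1 - 33)*(-3*(-7 - 3)) = sqrt(-34)*(-3*(-10)) = (I*sqrt(34))*30 = 30*I*sqrt(34)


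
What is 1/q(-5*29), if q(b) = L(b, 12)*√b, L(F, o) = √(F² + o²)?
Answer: -I*√3069505/3069505 ≈ -0.00057078*I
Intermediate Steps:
q(b) = √b*√(144 + b²) (q(b) = √(b² + 12²)*√b = √(b² + 144)*√b = √(144 + b²)*√b = √b*√(144 + b²))
1/q(-5*29) = 1/(√(-5*29)*√(144 + (-5*29)²)) = 1/(√(-145)*√(144 + (-145)²)) = 1/((I*√145)*√(144 + 21025)) = 1/((I*√145)*√21169) = 1/(I*√3069505) = -I*√3069505/3069505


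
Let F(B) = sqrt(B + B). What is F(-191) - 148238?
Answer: -148238 + I*sqrt(382) ≈ -1.4824e+5 + 19.545*I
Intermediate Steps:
F(B) = sqrt(2)*sqrt(B) (F(B) = sqrt(2*B) = sqrt(2)*sqrt(B))
F(-191) - 148238 = sqrt(2)*sqrt(-191) - 148238 = sqrt(2)*(I*sqrt(191)) - 148238 = I*sqrt(382) - 148238 = -148238 + I*sqrt(382)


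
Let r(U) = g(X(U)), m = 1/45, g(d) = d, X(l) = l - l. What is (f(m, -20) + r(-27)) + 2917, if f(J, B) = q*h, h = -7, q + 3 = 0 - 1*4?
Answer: 2966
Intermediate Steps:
X(l) = 0
q = -7 (q = -3 + (0 - 1*4) = -3 + (0 - 4) = -3 - 4 = -7)
m = 1/45 ≈ 0.022222
r(U) = 0
f(J, B) = 49 (f(J, B) = -7*(-7) = 49)
(f(m, -20) + r(-27)) + 2917 = (49 + 0) + 2917 = 49 + 2917 = 2966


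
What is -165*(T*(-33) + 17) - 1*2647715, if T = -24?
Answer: -2781200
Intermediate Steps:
-165*(T*(-33) + 17) - 1*2647715 = -165*(-24*(-33) + 17) - 1*2647715 = -165*(792 + 17) - 2647715 = -165*809 - 2647715 = -133485 - 2647715 = -2781200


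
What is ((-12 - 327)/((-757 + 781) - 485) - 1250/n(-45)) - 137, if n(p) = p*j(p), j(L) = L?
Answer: -5111308/37341 ≈ -136.88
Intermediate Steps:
n(p) = p² (n(p) = p*p = p²)
((-12 - 327)/((-757 + 781) - 485) - 1250/n(-45)) - 137 = ((-12 - 327)/((-757 + 781) - 485) - 1250/((-45)²)) - 137 = (-339/(24 - 485) - 1250/2025) - 137 = (-339/(-461) - 1250*1/2025) - 137 = (-339*(-1/461) - 50/81) - 137 = (339/461 - 50/81) - 137 = 4409/37341 - 137 = -5111308/37341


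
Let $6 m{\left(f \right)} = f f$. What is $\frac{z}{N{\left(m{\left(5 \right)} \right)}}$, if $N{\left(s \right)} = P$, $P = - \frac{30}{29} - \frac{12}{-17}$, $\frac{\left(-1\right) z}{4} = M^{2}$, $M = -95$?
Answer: $\frac{8898650}{81} \approx 1.0986 \cdot 10^{5}$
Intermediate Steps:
$m{\left(f \right)} = \frac{f^{2}}{6}$ ($m{\left(f \right)} = \frac{f f}{6} = \frac{f^{2}}{6}$)
$z = -36100$ ($z = - 4 \left(-95\right)^{2} = \left(-4\right) 9025 = -36100$)
$P = - \frac{162}{493}$ ($P = \left(-30\right) \frac{1}{29} - - \frac{12}{17} = - \frac{30}{29} + \frac{12}{17} = - \frac{162}{493} \approx -0.3286$)
$N{\left(s \right)} = - \frac{162}{493}$
$\frac{z}{N{\left(m{\left(5 \right)} \right)}} = - \frac{36100}{- \frac{162}{493}} = \left(-36100\right) \left(- \frac{493}{162}\right) = \frac{8898650}{81}$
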